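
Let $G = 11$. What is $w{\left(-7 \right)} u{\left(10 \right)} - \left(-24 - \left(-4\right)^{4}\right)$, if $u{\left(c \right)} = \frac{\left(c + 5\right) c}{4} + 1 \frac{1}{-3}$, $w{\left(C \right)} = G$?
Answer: $\frac{4133}{6} \approx 688.83$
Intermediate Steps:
$w{\left(C \right)} = 11$
$u{\left(c \right)} = - \frac{1}{3} + \frac{c \left(5 + c\right)}{4}$ ($u{\left(c \right)} = \left(5 + c\right) c \frac{1}{4} + 1 \left(- \frac{1}{3}\right) = c \left(5 + c\right) \frac{1}{4} - \frac{1}{3} = \frac{c \left(5 + c\right)}{4} - \frac{1}{3} = - \frac{1}{3} + \frac{c \left(5 + c\right)}{4}$)
$w{\left(-7 \right)} u{\left(10 \right)} - \left(-24 - \left(-4\right)^{4}\right) = 11 \left(- \frac{1}{3} + \frac{10^{2}}{4} + \frac{5}{4} \cdot 10\right) - \left(-24 - \left(-4\right)^{4}\right) = 11 \left(- \frac{1}{3} + \frac{1}{4} \cdot 100 + \frac{25}{2}\right) + \left(256 + 24\right) = 11 \left(- \frac{1}{3} + 25 + \frac{25}{2}\right) + 280 = 11 \cdot \frac{223}{6} + 280 = \frac{2453}{6} + 280 = \frac{4133}{6}$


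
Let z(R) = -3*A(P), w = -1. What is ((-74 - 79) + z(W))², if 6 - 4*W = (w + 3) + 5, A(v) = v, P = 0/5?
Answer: 23409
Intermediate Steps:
P = 0 (P = 0*(⅕) = 0)
W = -¼ (W = 3/2 - ((-1 + 3) + 5)/4 = 3/2 - (2 + 5)/4 = 3/2 - ¼*7 = 3/2 - 7/4 = -¼ ≈ -0.25000)
z(R) = 0 (z(R) = -3*0 = 0)
((-74 - 79) + z(W))² = ((-74 - 79) + 0)² = (-153 + 0)² = (-153)² = 23409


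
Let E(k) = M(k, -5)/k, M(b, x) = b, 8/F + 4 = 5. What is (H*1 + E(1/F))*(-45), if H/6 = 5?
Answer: -1395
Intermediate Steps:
F = 8 (F = 8/(-4 + 5) = 8/1 = 8*1 = 8)
H = 30 (H = 6*5 = 30)
E(k) = 1 (E(k) = k/k = 1)
(H*1 + E(1/F))*(-45) = (30*1 + 1)*(-45) = (30 + 1)*(-45) = 31*(-45) = -1395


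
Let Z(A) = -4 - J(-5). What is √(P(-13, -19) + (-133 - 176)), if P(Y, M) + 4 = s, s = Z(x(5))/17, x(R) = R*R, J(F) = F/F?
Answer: I*√90542/17 ≈ 17.7*I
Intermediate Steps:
J(F) = 1
x(R) = R²
Z(A) = -5 (Z(A) = -4 - 1*1 = -4 - 1 = -5)
s = -5/17 ≈ -0.29412
P(Y, M) = -73/17 (P(Y, M) = -4 - 5/17 = -73/17)
√(P(-13, -19) + (-133 - 176)) = √(-73/17 + (-133 - 176)) = √(-73/17 - 309) = √(-5326/17) = I*√90542/17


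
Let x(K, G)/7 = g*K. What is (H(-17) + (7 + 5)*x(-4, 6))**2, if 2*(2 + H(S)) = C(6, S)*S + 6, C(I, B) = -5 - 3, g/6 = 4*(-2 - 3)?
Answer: 1631271321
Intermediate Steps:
g = -120 (g = 6*(4*(-2 - 3)) = 6*(4*(-5)) = 6*(-20) = -120)
C(I, B) = -8
H(S) = 1 - 4*S (H(S) = -2 + (-8*S + 6)/2 = -2 + (6 - 8*S)/2 = -2 + (3 - 4*S) = 1 - 4*S)
x(K, G) = -840*K (x(K, G) = 7*(-120*K) = -840*K)
(H(-17) + (7 + 5)*x(-4, 6))**2 = ((1 - 4*(-17)) + (7 + 5)*(-840*(-4)))**2 = ((1 + 68) + 12*3360)**2 = (69 + 40320)**2 = 40389**2 = 1631271321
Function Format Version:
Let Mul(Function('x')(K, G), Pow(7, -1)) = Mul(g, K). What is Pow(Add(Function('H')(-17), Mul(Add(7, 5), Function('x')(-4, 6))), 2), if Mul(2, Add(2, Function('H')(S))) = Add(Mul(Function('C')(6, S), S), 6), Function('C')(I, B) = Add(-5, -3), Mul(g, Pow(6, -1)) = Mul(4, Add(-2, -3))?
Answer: 1631271321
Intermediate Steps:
g = -120 (g = Mul(6, Mul(4, Add(-2, -3))) = Mul(6, Mul(4, -5)) = Mul(6, -20) = -120)
Function('C')(I, B) = -8
Function('H')(S) = Add(1, Mul(-4, S)) (Function('H')(S) = Add(-2, Mul(Rational(1, 2), Add(Mul(-8, S), 6))) = Add(-2, Mul(Rational(1, 2), Add(6, Mul(-8, S)))) = Add(-2, Add(3, Mul(-4, S))) = Add(1, Mul(-4, S)))
Function('x')(K, G) = Mul(-840, K) (Function('x')(K, G) = Mul(7, Mul(-120, K)) = Mul(-840, K))
Pow(Add(Function('H')(-17), Mul(Add(7, 5), Function('x')(-4, 6))), 2) = Pow(Add(Add(1, Mul(-4, -17)), Mul(Add(7, 5), Mul(-840, -4))), 2) = Pow(Add(Add(1, 68), Mul(12, 3360)), 2) = Pow(Add(69, 40320), 2) = Pow(40389, 2) = 1631271321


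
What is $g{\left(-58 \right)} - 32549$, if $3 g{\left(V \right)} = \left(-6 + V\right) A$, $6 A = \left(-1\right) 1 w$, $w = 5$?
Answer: $- \frac{292781}{9} \approx -32531.0$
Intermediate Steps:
$A = - \frac{5}{6}$ ($A = \frac{\left(-1\right) 1 \cdot 5}{6} = \frac{\left(-1\right) 5}{6} = \frac{1}{6} \left(-5\right) = - \frac{5}{6} \approx -0.83333$)
$g{\left(V \right)} = \frac{5}{3} - \frac{5 V}{18}$ ($g{\left(V \right)} = \frac{\left(-6 + V\right) \left(- \frac{5}{6}\right)}{3} = \frac{5 - \frac{5 V}{6}}{3} = \frac{5}{3} - \frac{5 V}{18}$)
$g{\left(-58 \right)} - 32549 = \left(\frac{5}{3} - - \frac{145}{9}\right) - 32549 = \left(\frac{5}{3} + \frac{145}{9}\right) - 32549 = \frac{160}{9} - 32549 = - \frac{292781}{9}$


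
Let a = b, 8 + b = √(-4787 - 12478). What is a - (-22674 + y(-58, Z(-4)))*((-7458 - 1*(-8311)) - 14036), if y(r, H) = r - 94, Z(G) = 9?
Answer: -300915166 + I*√17265 ≈ -3.0092e+8 + 131.4*I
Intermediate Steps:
b = -8 + I*√17265 (b = -8 + √(-4787 - 12478) = -8 + √(-17265) = -8 + I*√17265 ≈ -8.0 + 131.4*I)
a = -8 + I*√17265 ≈ -8.0 + 131.4*I
y(r, H) = -94 + r
a - (-22674 + y(-58, Z(-4)))*((-7458 - 1*(-8311)) - 14036) = (-8 + I*√17265) - (-22674 + (-94 - 58))*((-7458 - 1*(-8311)) - 14036) = (-8 + I*√17265) - (-22674 - 152)*((-7458 + 8311) - 14036) = (-8 + I*√17265) - (-22826)*(853 - 14036) = (-8 + I*√17265) - (-22826)*(-13183) = (-8 + I*√17265) - 1*300915158 = (-8 + I*√17265) - 300915158 = -300915166 + I*√17265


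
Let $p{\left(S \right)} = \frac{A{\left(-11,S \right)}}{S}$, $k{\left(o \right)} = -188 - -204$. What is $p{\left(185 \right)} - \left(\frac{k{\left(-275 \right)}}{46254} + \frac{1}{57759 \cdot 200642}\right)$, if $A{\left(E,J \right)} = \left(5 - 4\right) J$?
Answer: $\frac{6869829390845}{6872206597854} \approx 0.99965$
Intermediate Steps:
$k{\left(o \right)} = 16$ ($k{\left(o \right)} = -188 + 204 = 16$)
$A{\left(E,J \right)} = J$ ($A{\left(E,J \right)} = 1 J = J$)
$p{\left(S \right)} = 1$ ($p{\left(S \right)} = \frac{S}{S} = 1$)
$p{\left(185 \right)} - \left(\frac{k{\left(-275 \right)}}{46254} + \frac{1}{57759 \cdot 200642}\right) = 1 - \left(\frac{16}{46254} + \frac{1}{57759 \cdot 200642}\right) = 1 - \left(16 \cdot \frac{1}{46254} + \frac{1}{57759} \cdot \frac{1}{200642}\right) = 1 - \left(\frac{8}{23127} + \frac{1}{11588881278}\right) = 1 - \frac{2377207009}{6872206597854} = \frac{6869829390845}{6872206597854}$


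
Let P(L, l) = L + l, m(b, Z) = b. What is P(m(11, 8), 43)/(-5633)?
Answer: -54/5633 ≈ -0.0095864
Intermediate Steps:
P(m(11, 8), 43)/(-5633) = (11 + 43)/(-5633) = 54*(-1/5633) = -54/5633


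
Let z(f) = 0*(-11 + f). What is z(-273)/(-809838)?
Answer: 0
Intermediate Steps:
z(f) = 0
z(-273)/(-809838) = 0/(-809838) = 0*(-1/809838) = 0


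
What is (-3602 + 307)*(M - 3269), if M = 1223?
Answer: 6741570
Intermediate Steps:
(-3602 + 307)*(M - 3269) = (-3602 + 307)*(1223 - 3269) = -3295*(-2046) = 6741570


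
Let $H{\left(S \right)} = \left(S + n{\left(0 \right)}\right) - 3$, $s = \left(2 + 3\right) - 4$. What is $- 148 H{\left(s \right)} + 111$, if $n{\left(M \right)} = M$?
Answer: $407$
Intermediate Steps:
$s = 1$ ($s = 5 - 4 = 1$)
$H{\left(S \right)} = -3 + S$ ($H{\left(S \right)} = \left(S + 0\right) - 3 = S - 3 = -3 + S$)
$- 148 H{\left(s \right)} + 111 = - 148 \left(-3 + 1\right) + 111 = \left(-148\right) \left(-2\right) + 111 = 296 + 111 = 407$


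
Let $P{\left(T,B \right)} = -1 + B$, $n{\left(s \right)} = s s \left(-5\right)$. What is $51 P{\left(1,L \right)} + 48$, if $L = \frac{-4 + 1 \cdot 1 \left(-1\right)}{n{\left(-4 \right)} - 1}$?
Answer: $\frac{4}{27} \approx 0.14815$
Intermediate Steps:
$n{\left(s \right)} = - 5 s^{2}$ ($n{\left(s \right)} = s^{2} \left(-5\right) = - 5 s^{2}$)
$L = \frac{5}{81}$ ($L = \frac{-4 + 1 \cdot 1 \left(-1\right)}{- 5 \left(-4\right)^{2} - 1} = \frac{-4 + 1 \left(-1\right)}{\left(-5\right) 16 - 1} = \frac{-4 - 1}{-80 - 1} = - \frac{5}{-81} = \left(-5\right) \left(- \frac{1}{81}\right) = \frac{5}{81} \approx 0.061728$)
$51 P{\left(1,L \right)} + 48 = 51 \left(-1 + \frac{5}{81}\right) + 48 = 51 \left(- \frac{76}{81}\right) + 48 = - \frac{1292}{27} + 48 = \frac{4}{27}$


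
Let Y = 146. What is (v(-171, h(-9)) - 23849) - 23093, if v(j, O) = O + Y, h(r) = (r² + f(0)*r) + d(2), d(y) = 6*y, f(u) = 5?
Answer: -46748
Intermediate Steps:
h(r) = 12 + r² + 5*r (h(r) = (r² + 5*r) + 6*2 = (r² + 5*r) + 12 = 12 + r² + 5*r)
v(j, O) = 146 + O (v(j, O) = O + 146 = 146 + O)
(v(-171, h(-9)) - 23849) - 23093 = ((146 + (12 + (-9)² + 5*(-9))) - 23849) - 23093 = ((146 + (12 + 81 - 45)) - 23849) - 23093 = ((146 + 48) - 23849) - 23093 = (194 - 23849) - 23093 = -23655 - 23093 = -46748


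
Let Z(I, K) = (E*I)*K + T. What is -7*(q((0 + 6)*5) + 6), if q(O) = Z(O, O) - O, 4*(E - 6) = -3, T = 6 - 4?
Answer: -32921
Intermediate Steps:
T = 2
E = 21/4 (E = 6 + (¼)*(-3) = 6 - ¾ = 21/4 ≈ 5.2500)
Z(I, K) = 2 + 21*I*K/4 (Z(I, K) = (21*I/4)*K + 2 = 21*I*K/4 + 2 = 2 + 21*I*K/4)
q(O) = 2 - O + 21*O²/4 (q(O) = (2 + 21*O*O/4) - O = (2 + 21*O²/4) - O = 2 - O + 21*O²/4)
-7*(q((0 + 6)*5) + 6) = -7*((2 - (0 + 6)*5 + 21*((0 + 6)*5)²/4) + 6) = -7*((2 - 6*5 + 21*(6*5)²/4) + 6) = -7*((2 - 1*30 + (21/4)*30²) + 6) = -7*((2 - 30 + (21/4)*900) + 6) = -7*((2 - 30 + 4725) + 6) = -7*(4697 + 6) = -7*4703 = -32921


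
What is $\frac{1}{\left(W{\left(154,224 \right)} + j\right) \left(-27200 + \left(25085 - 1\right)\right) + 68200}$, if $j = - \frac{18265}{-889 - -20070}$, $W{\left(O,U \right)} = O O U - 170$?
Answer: $- \frac{19181}{215605461576204} \approx -8.8963 \cdot 10^{-11}$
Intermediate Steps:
$W{\left(O,U \right)} = -170 + U O^{2}$ ($W{\left(O,U \right)} = O^{2} U - 170 = U O^{2} - 170 = -170 + U O^{2}$)
$j = - \frac{18265}{19181}$ ($j = - \frac{18265}{-889 + 20070} = - \frac{18265}{19181} \approx -0.95224$)
$\frac{1}{\left(W{\left(154,224 \right)} + j\right) \left(-27200 + \left(25085 - 1\right)\right) + 68200} = \frac{1}{\left(\left(-170 + 224 \cdot 154^{2}\right) - \frac{18265}{19181}\right) \left(-27200 + \left(25085 - 1\right)\right) + 68200} = \frac{1}{\left(\left(-170 + 224 \cdot 23716\right) - \frac{18265}{19181}\right) \left(-27200 + 25084\right) + 68200} = \frac{1}{\left(\left(-170 + 5312384\right) - \frac{18265}{19181}\right) \left(-2116\right) + 68200} = \frac{1}{\left(5312214 - \frac{18265}{19181}\right) \left(-2116\right) + 68200} = \frac{1}{\frac{101893558469}{19181} \left(-2116\right) + 68200} = \frac{1}{- \frac{215606769720404}{19181} + 68200} = \frac{1}{- \frac{215605461576204}{19181}} = - \frac{19181}{215605461576204}$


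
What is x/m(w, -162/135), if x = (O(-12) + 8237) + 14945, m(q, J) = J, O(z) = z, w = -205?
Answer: -57925/3 ≈ -19308.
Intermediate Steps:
x = 23170 (x = (-12 + 8237) + 14945 = 8225 + 14945 = 23170)
x/m(w, -162/135) = 23170/((-162/135)) = 23170/((-162*1/135)) = 23170/(-6/5) = 23170*(-5/6) = -57925/3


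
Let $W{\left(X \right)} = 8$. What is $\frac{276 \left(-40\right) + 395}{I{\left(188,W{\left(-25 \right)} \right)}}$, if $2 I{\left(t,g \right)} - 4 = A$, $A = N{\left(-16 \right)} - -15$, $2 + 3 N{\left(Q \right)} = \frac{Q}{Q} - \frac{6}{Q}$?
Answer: $- \frac{510960}{451} \approx -1132.9$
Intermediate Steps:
$N{\left(Q \right)} = - \frac{1}{3} - \frac{2}{Q}$ ($N{\left(Q \right)} = - \frac{2}{3} + \frac{\frac{Q}{Q} - \frac{6}{Q}}{3} = - \frac{2}{3} + \frac{1 - \frac{6}{Q}}{3} = - \frac{2}{3} + \left(\frac{1}{3} - \frac{2}{Q}\right) = - \frac{1}{3} - \frac{2}{Q}$)
$A = \frac{355}{24}$ ($A = \frac{-6 - -16}{3 \left(-16\right)} - -15 = \frac{1}{3} \left(- \frac{1}{16}\right) \left(-6 + 16\right) + 15 = \frac{1}{3} \left(- \frac{1}{16}\right) 10 + 15 = - \frac{5}{24} + 15 = \frac{355}{24} \approx 14.792$)
$I{\left(t,g \right)} = \frac{451}{48}$ ($I{\left(t,g \right)} = 2 + \frac{1}{2} \cdot \frac{355}{24} = 2 + \frac{355}{48} = \frac{451}{48}$)
$\frac{276 \left(-40\right) + 395}{I{\left(188,W{\left(-25 \right)} \right)}} = \frac{276 \left(-40\right) + 395}{\frac{451}{48}} = \left(-11040 + 395\right) \frac{48}{451} = \left(-10645\right) \frac{48}{451} = - \frac{510960}{451}$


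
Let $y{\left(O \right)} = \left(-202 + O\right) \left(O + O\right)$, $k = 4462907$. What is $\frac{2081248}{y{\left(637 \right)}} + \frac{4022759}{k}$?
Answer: $\frac{442991887621}{95126862705} \approx 4.6569$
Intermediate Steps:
$y{\left(O \right)} = 2 O \left(-202 + O\right)$ ($y{\left(O \right)} = \left(-202 + O\right) 2 O = 2 O \left(-202 + O\right)$)
$\frac{2081248}{y{\left(637 \right)}} + \frac{4022759}{k} = \frac{2081248}{2 \cdot 637 \left(-202 + 637\right)} + \frac{4022759}{4462907} = \frac{2081248}{2 \cdot 637 \cdot 435} + 4022759 \cdot \frac{1}{4462907} = \frac{2081248}{554190} + \frac{4022759}{4462907} = 2081248 \cdot \frac{1}{554190} + \frac{4022759}{4462907} = \frac{80048}{21315} + \frac{4022759}{4462907} = \frac{442991887621}{95126862705}$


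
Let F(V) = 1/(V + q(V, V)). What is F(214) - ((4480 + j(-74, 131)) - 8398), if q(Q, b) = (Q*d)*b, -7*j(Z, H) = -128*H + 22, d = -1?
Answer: 486815753/319074 ≈ 1525.7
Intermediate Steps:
j(Z, H) = -22/7 + 128*H/7 (j(Z, H) = -(-128*H + 22)/7 = -(22 - 128*H)/7 = -22/7 + 128*H/7)
q(Q, b) = -Q*b (q(Q, b) = (Q*(-1))*b = (-Q)*b = -Q*b)
F(V) = 1/(V - V²) (F(V) = 1/(V - V*V) = 1/(V - V²))
F(214) - ((4480 + j(-74, 131)) - 8398) = 1/(214*(1 - 1*214)) - ((4480 + (-22/7 + (128/7)*131)) - 8398) = 1/(214*(1 - 214)) - ((4480 + (-22/7 + 16768/7)) - 8398) = (1/214)/(-213) - ((4480 + 16746/7) - 8398) = (1/214)*(-1/213) - (48106/7 - 8398) = -1/45582 - 1*(-10680/7) = -1/45582 + 10680/7 = 486815753/319074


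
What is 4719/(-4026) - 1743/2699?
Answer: -598603/329278 ≈ -1.8179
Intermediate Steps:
4719/(-4026) - 1743/2699 = 4719*(-1/4026) - 1743*1/2699 = -143/122 - 1743/2699 = -598603/329278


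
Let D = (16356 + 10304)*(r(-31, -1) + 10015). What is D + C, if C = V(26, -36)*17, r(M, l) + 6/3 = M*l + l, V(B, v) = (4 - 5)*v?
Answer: 267746992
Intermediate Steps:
V(B, v) = -v
r(M, l) = -2 + l + M*l (r(M, l) = -2 + (M*l + l) = -2 + (l + M*l) = -2 + l + M*l)
D = 267746380 (D = (16356 + 10304)*((-2 - 1 - 31*(-1)) + 10015) = 26660*((-2 - 1 + 31) + 10015) = 26660*(28 + 10015) = 26660*10043 = 267746380)
C = 612 (C = -1*(-36)*17 = 36*17 = 612)
D + C = 267746380 + 612 = 267746992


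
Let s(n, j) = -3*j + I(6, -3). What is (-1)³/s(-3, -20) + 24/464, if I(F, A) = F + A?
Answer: 131/3654 ≈ 0.035851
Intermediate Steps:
I(F, A) = A + F
s(n, j) = 3 - 3*j (s(n, j) = -3*j + (-3 + 6) = -3*j + 3 = 3 - 3*j)
(-1)³/s(-3, -20) + 24/464 = (-1)³/(3 - 3*(-20)) + 24/464 = -1/(3 + 60) + 24*(1/464) = -1/63 + 3/58 = 131/3654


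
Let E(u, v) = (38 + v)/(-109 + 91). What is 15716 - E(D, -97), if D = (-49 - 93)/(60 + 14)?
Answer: 282829/18 ≈ 15713.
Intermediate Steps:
D = -71/37 (D = -142/74 = -142*1/74 = -71/37 ≈ -1.9189)
E(u, v) = -19/9 - v/18 (E(u, v) = (38 + v)/(-18) = (38 + v)*(-1/18) = -19/9 - v/18)
15716 - E(D, -97) = 15716 - (-19/9 - 1/18*(-97)) = 15716 - (-19/9 + 97/18) = 15716 - 1*59/18 = 15716 - 59/18 = 282829/18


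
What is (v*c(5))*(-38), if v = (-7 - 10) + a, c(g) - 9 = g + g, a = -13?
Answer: 21660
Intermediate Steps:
c(g) = 9 + 2*g (c(g) = 9 + (g + g) = 9 + 2*g)
v = -30 (v = (-7 - 10) - 13 = -17 - 13 = -30)
(v*c(5))*(-38) = -30*(9 + 2*5)*(-38) = -30*(9 + 10)*(-38) = -30*19*(-38) = -570*(-38) = 21660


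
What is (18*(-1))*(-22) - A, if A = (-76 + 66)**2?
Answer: 296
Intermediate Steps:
A = 100 (A = (-10)**2 = 100)
(18*(-1))*(-22) - A = (18*(-1))*(-22) - 1*100 = -18*(-22) - 100 = 396 - 100 = 296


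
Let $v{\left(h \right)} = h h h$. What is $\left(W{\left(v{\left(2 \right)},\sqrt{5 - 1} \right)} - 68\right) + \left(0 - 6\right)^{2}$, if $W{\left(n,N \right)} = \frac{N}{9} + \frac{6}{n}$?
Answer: $- \frac{1117}{36} \approx -31.028$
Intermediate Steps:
$v{\left(h \right)} = h^{3}$ ($v{\left(h \right)} = h^{2} h = h^{3}$)
$W{\left(n,N \right)} = \frac{6}{n} + \frac{N}{9}$ ($W{\left(n,N \right)} = N \frac{1}{9} + \frac{6}{n} = \frac{N}{9} + \frac{6}{n} = \frac{6}{n} + \frac{N}{9}$)
$\left(W{\left(v{\left(2 \right)},\sqrt{5 - 1} \right)} - 68\right) + \left(0 - 6\right)^{2} = \left(\left(\frac{6}{2^{3}} + \frac{\sqrt{5 - 1}}{9}\right) - 68\right) + \left(0 - 6\right)^{2} = \left(\left(\frac{6}{8} + \frac{\sqrt{4}}{9}\right) - 68\right) + \left(-6\right)^{2} = \left(\left(6 \cdot \frac{1}{8} + \frac{1}{9} \cdot 2\right) - 68\right) + 36 = \left(\left(\frac{3}{4} + \frac{2}{9}\right) - 68\right) + 36 = \left(\frac{35}{36} - 68\right) + 36 = - \frac{2413}{36} + 36 = - \frac{1117}{36}$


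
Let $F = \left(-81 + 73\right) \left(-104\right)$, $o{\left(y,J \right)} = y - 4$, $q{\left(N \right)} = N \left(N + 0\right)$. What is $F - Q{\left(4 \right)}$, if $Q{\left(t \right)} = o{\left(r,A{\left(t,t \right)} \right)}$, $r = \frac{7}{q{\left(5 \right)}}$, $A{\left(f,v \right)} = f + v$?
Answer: $\frac{20893}{25} \approx 835.72$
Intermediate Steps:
$q{\left(N \right)} = N^{2}$ ($q{\left(N \right)} = N N = N^{2}$)
$r = \frac{7}{25}$ ($r = \frac{7}{5^{2}} = \frac{7}{25} \approx 0.28$)
$o{\left(y,J \right)} = -4 + y$ ($o{\left(y,J \right)} = y - 4 = -4 + y$)
$Q{\left(t \right)} = - \frac{93}{25}$ ($Q{\left(t \right)} = -4 + \frac{7}{25} = - \frac{93}{25}$)
$F = 832$ ($F = \left(-8\right) \left(-104\right) = 832$)
$F - Q{\left(4 \right)} = 832 - - \frac{93}{25} = 832 + \frac{93}{25} = \frac{20893}{25}$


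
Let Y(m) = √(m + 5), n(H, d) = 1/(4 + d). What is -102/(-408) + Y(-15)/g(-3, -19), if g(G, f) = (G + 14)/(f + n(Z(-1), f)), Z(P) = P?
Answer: ¼ - 26*I*√10/15 ≈ 0.25 - 5.4813*I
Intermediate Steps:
Y(m) = √(5 + m)
g(G, f) = (14 + G)/(f + 1/(4 + f)) (g(G, f) = (G + 14)/(f + 1/(4 + f)) = (14 + G)/(f + 1/(4 + f)))
-102/(-408) + Y(-15)/g(-3, -19) = -102/(-408) + √(5 - 15)/(((4 - 19)*(14 - 3)/(1 - 19*(4 - 19)))) = -102*(-1/408) + √(-10)/((-15*11/(1 - 19*(-15)))) = ¼ + (I*√10)/((-15*11/(1 + 285))) = ¼ + (I*√10)/((-15*11/286)) = ¼ + (I*√10)/(((1/286)*(-15)*11)) = ¼ + (I*√10)/(-15/26) = ¼ + (I*√10)*(-26/15) = ¼ - 26*I*√10/15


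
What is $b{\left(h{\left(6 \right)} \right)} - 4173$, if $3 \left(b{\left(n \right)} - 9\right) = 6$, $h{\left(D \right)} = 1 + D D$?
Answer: $-4162$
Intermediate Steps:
$h{\left(D \right)} = 1 + D^{2}$
$b{\left(n \right)} = 11$ ($b{\left(n \right)} = 9 + \frac{1}{3} \cdot 6 = 9 + 2 = 11$)
$b{\left(h{\left(6 \right)} \right)} - 4173 = 11 - 4173 = -4162$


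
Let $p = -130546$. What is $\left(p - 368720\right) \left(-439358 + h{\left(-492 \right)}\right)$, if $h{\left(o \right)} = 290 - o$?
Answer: $218966085216$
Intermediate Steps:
$\left(p - 368720\right) \left(-439358 + h{\left(-492 \right)}\right) = \left(-130546 - 368720\right) \left(-439358 + \left(290 - -492\right)\right) = - 499266 \left(-439358 + \left(290 + 492\right)\right) = - 499266 \left(-439358 + 782\right) = \left(-499266\right) \left(-438576\right) = 218966085216$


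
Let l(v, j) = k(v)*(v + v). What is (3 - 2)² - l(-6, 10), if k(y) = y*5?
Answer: -359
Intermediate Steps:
k(y) = 5*y
l(v, j) = 10*v² (l(v, j) = (5*v)*(v + v) = (5*v)*(2*v) = 10*v²)
(3 - 2)² - l(-6, 10) = (3 - 2)² - 10*(-6)² = 1² - 10*36 = 1 - 1*360 = 1 - 360 = -359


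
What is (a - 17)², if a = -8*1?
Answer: 625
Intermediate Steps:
a = -8
(a - 17)² = (-8 - 17)² = (-25)² = 625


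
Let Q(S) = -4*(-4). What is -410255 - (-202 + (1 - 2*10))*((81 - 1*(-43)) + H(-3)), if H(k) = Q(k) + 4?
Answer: -378431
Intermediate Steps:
Q(S) = 16
H(k) = 20 (H(k) = 16 + 4 = 20)
-410255 - (-202 + (1 - 2*10))*((81 - 1*(-43)) + H(-3)) = -410255 - (-202 + (1 - 2*10))*((81 - 1*(-43)) + 20) = -410255 - (-202 + (1 - 20))*((81 + 43) + 20) = -410255 - (-202 - 19)*(124 + 20) = -410255 - (-221)*144 = -410255 - 1*(-31824) = -410255 + 31824 = -378431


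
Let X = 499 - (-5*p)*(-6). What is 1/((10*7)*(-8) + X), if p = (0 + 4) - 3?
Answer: -1/91 ≈ -0.010989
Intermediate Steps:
p = 1 (p = 4 - 3 = 1)
X = 469 (X = 499 - (-5*1)*(-6) = 499 - (-5)*(-6) = 499 - 1*30 = 499 - 30 = 469)
1/((10*7)*(-8) + X) = 1/((10*7)*(-8) + 469) = 1/(70*(-8) + 469) = 1/(-560 + 469) = 1/(-91) = -1/91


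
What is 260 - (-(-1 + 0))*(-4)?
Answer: 264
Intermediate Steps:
260 - (-(-1 + 0))*(-4) = 260 - (-1*(-1))*(-4) = 260 - (-4) = 260 - 1*(-4) = 260 + 4 = 264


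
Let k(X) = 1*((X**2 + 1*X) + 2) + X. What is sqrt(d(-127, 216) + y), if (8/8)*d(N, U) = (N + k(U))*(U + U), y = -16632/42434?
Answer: 6*sqrt(5177366893293)/3031 ≈ 4504.2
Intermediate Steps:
k(X) = 2 + X**2 + 2*X (k(X) = 1*((X**2 + X) + 2) + X = 1*((X + X**2) + 2) + X = 1*(2 + X + X**2) + X = (2 + X + X**2) + X = 2 + X**2 + 2*X)
y = -1188/3031 (y = -16632*1/42434 = -1188/3031 ≈ -0.39195)
d(N, U) = 2*U*(2 + N + U**2 + 2*U) (d(N, U) = (N + (2 + U**2 + 2*U))*(U + U) = (2 + N + U**2 + 2*U)*(2*U) = 2*U*(2 + N + U**2 + 2*U))
sqrt(d(-127, 216) + y) = sqrt(2*216*(2 - 127 + 216**2 + 2*216) - 1188/3031) = sqrt(2*216*(2 - 127 + 46656 + 432) - 1188/3031) = sqrt(2*216*46963 - 1188/3031) = sqrt(20288016 - 1188/3031) = sqrt(61492975308/3031) = 6*sqrt(5177366893293)/3031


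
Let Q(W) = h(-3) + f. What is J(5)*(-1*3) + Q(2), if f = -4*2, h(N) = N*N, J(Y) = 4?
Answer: -11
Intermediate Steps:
h(N) = N²
f = -8
Q(W) = 1 (Q(W) = (-3)² - 8 = 9 - 8 = 1)
J(5)*(-1*3) + Q(2) = 4*(-1*3) + 1 = 4*(-3) + 1 = -12 + 1 = -11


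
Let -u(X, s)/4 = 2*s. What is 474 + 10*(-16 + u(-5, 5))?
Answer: -86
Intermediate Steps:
u(X, s) = -8*s
474 + 10*(-16 + u(-5, 5)) = 474 + 10*(-16 - 8*5) = 474 + 10*(-16 - 40) = 474 + 10*(-56) = 474 - 560 = -86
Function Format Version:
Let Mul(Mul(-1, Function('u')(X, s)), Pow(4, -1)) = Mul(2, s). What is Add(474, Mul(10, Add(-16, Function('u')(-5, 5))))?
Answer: -86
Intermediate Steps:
Function('u')(X, s) = Mul(-8, s) (Function('u')(X, s) = Mul(-4, Mul(2, s)) = Mul(-8, s))
Add(474, Mul(10, Add(-16, Function('u')(-5, 5)))) = Add(474, Mul(10, Add(-16, Mul(-8, 5)))) = Add(474, Mul(10, Add(-16, -40))) = Add(474, Mul(10, -56)) = Add(474, -560) = -86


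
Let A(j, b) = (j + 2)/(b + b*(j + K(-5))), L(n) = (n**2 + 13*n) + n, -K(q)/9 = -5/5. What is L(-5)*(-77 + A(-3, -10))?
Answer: 48501/14 ≈ 3464.4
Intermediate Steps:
K(q) = 9 (K(q) = -(-45)/5 = -9*(-1) = 9)
L(n) = n**2 + 14*n
A(j, b) = (2 + j)/(b + b*(9 + j)) (A(j, b) = (j + 2)/(b + b*(j + 9)) = (2 + j)/(b + b*(9 + j)))
L(-5)*(-77 + A(-3, -10)) = (-5*(14 - 5))*(-77 + (2 - 3)/((-10)*(10 - 3))) = (-5*9)*(-77 - 1/10*(-1)/7) = -45*(-77 - 1/10*1/7*(-1)) = -45*(-77 + 1/70) = -45*(-5389/70) = 48501/14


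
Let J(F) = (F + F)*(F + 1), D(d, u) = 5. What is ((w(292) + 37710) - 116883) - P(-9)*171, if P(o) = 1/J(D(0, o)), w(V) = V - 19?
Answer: -1578057/20 ≈ -78903.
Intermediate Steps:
J(F) = 2*F*(1 + F) (J(F) = (2*F)*(1 + F) = 2*F*(1 + F))
w(V) = -19 + V
P(o) = 1/60 (P(o) = 1/(2*5*(1 + 5)) = 1/(2*5*6) = 1/60)
((w(292) + 37710) - 116883) - P(-9)*171 = (((-19 + 292) + 37710) - 116883) - 171/60 = ((273 + 37710) - 116883) - 1*57/20 = (37983 - 116883) - 57/20 = -78900 - 57/20 = -1578057/20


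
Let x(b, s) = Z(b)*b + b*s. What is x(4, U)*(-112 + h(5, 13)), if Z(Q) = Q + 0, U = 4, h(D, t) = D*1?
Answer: -3424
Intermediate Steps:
h(D, t) = D
Z(Q) = Q
x(b, s) = b**2 + b*s (x(b, s) = b*b + b*s = b**2 + b*s)
x(4, U)*(-112 + h(5, 13)) = (4*(4 + 4))*(-112 + 5) = (4*8)*(-107) = 32*(-107) = -3424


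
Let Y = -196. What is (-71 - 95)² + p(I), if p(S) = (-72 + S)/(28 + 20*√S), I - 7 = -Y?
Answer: 79140701/2872 + 655*√203/20104 ≈ 27556.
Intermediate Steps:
I = 203 (I = 7 - 1*(-196) = 7 + 196 = 203)
p(S) = (-72 + S)/(28 + 20*√S)
(-71 - 95)² + p(I) = (-71 - 95)² + (-72 + 203)/(4*(7 + 5*√203)) = (-166)² + (¼)*131/(7 + 5*√203) = 27556 + 131/(4*(7 + 5*√203))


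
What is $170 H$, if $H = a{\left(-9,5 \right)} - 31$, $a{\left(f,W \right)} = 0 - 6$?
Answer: $-6290$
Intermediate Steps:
$a{\left(f,W \right)} = -6$ ($a{\left(f,W \right)} = 0 - 6 = -6$)
$H = -37$ ($H = -6 - 31 = -37$)
$170 H = 170 \left(-37\right) = -6290$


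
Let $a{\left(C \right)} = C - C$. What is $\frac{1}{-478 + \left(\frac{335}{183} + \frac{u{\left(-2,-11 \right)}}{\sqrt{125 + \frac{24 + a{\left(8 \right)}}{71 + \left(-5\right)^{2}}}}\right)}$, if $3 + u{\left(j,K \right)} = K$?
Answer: $- \frac{2663054979}{1268056536815} + \frac{312564 \sqrt{501}}{1268056536815} \approx -0.0020946$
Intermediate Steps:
$u{\left(j,K \right)} = -3 + K$
$a{\left(C \right)} = 0$
$\frac{1}{-478 + \left(\frac{335}{183} + \frac{u{\left(-2,-11 \right)}}{\sqrt{125 + \frac{24 + a{\left(8 \right)}}{71 + \left(-5\right)^{2}}}}\right)} = \frac{1}{-478 + \left(\frac{335}{183} + \frac{-3 - 11}{\sqrt{125 + \frac{24 + 0}{71 + \left(-5\right)^{2}}}}\right)} = \frac{1}{-478 + \left(335 \cdot \frac{1}{183} - \frac{14}{\sqrt{125 + \frac{24}{71 + 25}}}\right)} = \frac{1}{-478 + \left(\frac{335}{183} - \frac{14}{\sqrt{125 + \frac{24}{96}}}\right)} = \frac{1}{-478 + \left(\frac{335}{183} - \frac{14}{\sqrt{125 + 24 \cdot \frac{1}{96}}}\right)} = \frac{1}{-478 + \left(\frac{335}{183} - \frac{14}{\sqrt{125 + \frac{1}{4}}}\right)} = \frac{1}{-478 + \left(\frac{335}{183} - \frac{14}{\sqrt{\frac{501}{4}}}\right)} = \frac{1}{-478 + \left(\frac{335}{183} - \frac{14}{\frac{1}{2} \sqrt{501}}\right)} = \frac{1}{-478 + \left(\frac{335}{183} - 14 \frac{2 \sqrt{501}}{501}\right)} = \frac{1}{-478 + \left(\frac{335}{183} - \frac{28 \sqrt{501}}{501}\right)} = \frac{1}{- \frac{87139}{183} - \frac{28 \sqrt{501}}{501}}$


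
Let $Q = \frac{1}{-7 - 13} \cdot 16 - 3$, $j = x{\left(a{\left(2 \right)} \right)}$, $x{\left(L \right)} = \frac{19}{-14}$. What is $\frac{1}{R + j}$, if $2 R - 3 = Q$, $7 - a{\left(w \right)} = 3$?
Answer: $- \frac{70}{123} \approx -0.56911$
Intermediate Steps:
$a{\left(w \right)} = 4$ ($a{\left(w \right)} = 7 - 3 = 4$)
$x{\left(L \right)} = - \frac{19}{14}$ ($x{\left(L \right)} = 19 \left(- \frac{1}{14}\right) = - \frac{19}{14}$)
$j = - \frac{19}{14} \approx -1.3571$
$Q = - \frac{19}{5}$ ($Q = \frac{1}{-20} \cdot 16 - 3 = \left(- \frac{1}{20}\right) 16 - 3 = - \frac{4}{5} - 3 = - \frac{19}{5} \approx -3.8$)
$R = - \frac{2}{5}$ ($R = \frac{3}{2} + \frac{1}{2} \left(- \frac{19}{5}\right) = \frac{3}{2} - \frac{19}{10} = - \frac{2}{5} \approx -0.4$)
$\frac{1}{R + j} = \frac{1}{- \frac{2}{5} - \frac{19}{14}} = \frac{1}{- \frac{123}{70}} = - \frac{70}{123}$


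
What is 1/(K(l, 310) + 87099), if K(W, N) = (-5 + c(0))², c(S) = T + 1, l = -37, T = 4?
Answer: 1/87099 ≈ 1.1481e-5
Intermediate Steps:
c(S) = 5 (c(S) = 4 + 1 = 5)
K(W, N) = 0 (K(W, N) = (-5 + 5)² = 0² = 0)
1/(K(l, 310) + 87099) = 1/(0 + 87099) = 1/87099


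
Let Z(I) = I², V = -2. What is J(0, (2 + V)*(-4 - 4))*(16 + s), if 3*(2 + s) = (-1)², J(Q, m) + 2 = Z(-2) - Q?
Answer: 86/3 ≈ 28.667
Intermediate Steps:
J(Q, m) = 2 - Q (J(Q, m) = -2 + ((-2)² - Q) = -2 + (4 - Q) = 2 - Q)
s = -5/3 (s = -2 + (⅓)*(-1)² = -2 + (⅓)*1 = -2 + ⅓ = -5/3 ≈ -1.6667)
J(0, (2 + V)*(-4 - 4))*(16 + s) = (2 - 1*0)*(16 - 5/3) = (2 + 0)*(43/3) = 2*(43/3) = 86/3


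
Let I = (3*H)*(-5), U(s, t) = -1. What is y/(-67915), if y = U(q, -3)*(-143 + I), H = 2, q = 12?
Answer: -173/67915 ≈ -0.0025473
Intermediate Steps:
I = -30 (I = (3*2)*(-5) = 6*(-5) = -30)
y = 173 (y = -(-143 - 30) = -1*(-173) = 173)
y/(-67915) = 173/(-67915) = 173*(-1/67915) = -173/67915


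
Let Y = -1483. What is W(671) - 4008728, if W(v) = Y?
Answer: -4010211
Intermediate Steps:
W(v) = -1483
W(671) - 4008728 = -1483 - 4008728 = -4010211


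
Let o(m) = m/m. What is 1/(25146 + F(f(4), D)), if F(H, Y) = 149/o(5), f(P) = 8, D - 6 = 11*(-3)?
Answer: 1/25295 ≈ 3.9533e-5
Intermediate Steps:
o(m) = 1
D = -27 (D = 6 + 11*(-3) = 6 - 33 = -27)
F(H, Y) = 149 (F(H, Y) = 149/1 = 149*1 = 149)
1/(25146 + F(f(4), D)) = 1/(25146 + 149) = 1/25295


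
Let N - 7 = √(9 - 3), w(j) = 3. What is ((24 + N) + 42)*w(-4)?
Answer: 219 + 3*√6 ≈ 226.35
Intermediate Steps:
N = 7 + √6 (N = 7 + √(9 - 3) = 7 + √6 ≈ 9.4495)
((24 + N) + 42)*w(-4) = ((24 + (7 + √6)) + 42)*3 = ((31 + √6) + 42)*3 = (73 + √6)*3 = 219 + 3*√6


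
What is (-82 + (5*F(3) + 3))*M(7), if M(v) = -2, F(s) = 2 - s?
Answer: 168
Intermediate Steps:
(-82 + (5*F(3) + 3))*M(7) = (-82 + (5*(2 - 1*3) + 3))*(-2) = (-82 + (5*(2 - 3) + 3))*(-2) = (-82 + (5*(-1) + 3))*(-2) = (-82 + (-5 + 3))*(-2) = (-82 - 2)*(-2) = -84*(-2) = 168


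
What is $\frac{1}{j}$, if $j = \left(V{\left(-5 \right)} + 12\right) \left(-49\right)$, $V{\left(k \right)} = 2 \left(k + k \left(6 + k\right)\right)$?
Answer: $\frac{1}{392} \approx 0.002551$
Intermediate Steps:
$V{\left(k \right)} = 2 k + 2 k \left(6 + k\right)$
$j = 392$ ($j = \left(2 \left(-5\right) \left(7 - 5\right) + 12\right) \left(-49\right) = \left(2 \left(-5\right) 2 + 12\right) \left(-49\right) = \left(-20 + 12\right) \left(-49\right) = \left(-8\right) \left(-49\right) = 392$)
$\frac{1}{j} = \frac{1}{392}$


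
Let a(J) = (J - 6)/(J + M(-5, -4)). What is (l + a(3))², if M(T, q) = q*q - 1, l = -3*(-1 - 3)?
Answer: 5041/36 ≈ 140.03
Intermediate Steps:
l = 12 (l = -3*(-4) = 12)
M(T, q) = -1 + q² (M(T, q) = q² - 1 = -1 + q²)
a(J) = (-6 + J)/(15 + J) (a(J) = (J - 6)/(J + (-1 + (-4)²)) = (-6 + J)/(J + (-1 + 16)) = (-6 + J)/(J + 15) = (-6 + J)/(15 + J))
(l + a(3))² = (12 + (-6 + 3)/(15 + 3))² = (12 - 3/18)² = (12 + (1/18)*(-3))² = (12 - ⅙)² = (71/6)² = 5041/36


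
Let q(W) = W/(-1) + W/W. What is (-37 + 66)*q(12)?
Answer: -319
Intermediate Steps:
q(W) = 1 - W (q(W) = W*(-1) + 1 = -W + 1 = 1 - W)
(-37 + 66)*q(12) = (-37 + 66)*(1 - 1*12) = 29*(1 - 12) = 29*(-11) = -319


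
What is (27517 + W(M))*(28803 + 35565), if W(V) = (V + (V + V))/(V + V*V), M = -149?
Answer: 65534879196/37 ≈ 1.7712e+9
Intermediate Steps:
W(V) = 3*V/(V + V²) (W(V) = (V + 2*V)/(V + V²) = (3*V)/(V + V²) = 3*V/(V + V²))
(27517 + W(M))*(28803 + 35565) = (27517 + 3/(1 - 149))*(28803 + 35565) = (27517 + 3/(-148))*64368 = (27517 + 3*(-1/148))*64368 = (27517 - 3/148)*64368 = (4072513/148)*64368 = 65534879196/37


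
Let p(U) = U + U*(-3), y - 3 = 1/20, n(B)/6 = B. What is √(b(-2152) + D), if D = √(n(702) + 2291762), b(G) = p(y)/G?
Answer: √(82045 + 28944400*√2295974)/5380 ≈ 38.926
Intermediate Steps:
n(B) = 6*B
y = 61/20 (y = 3 + 1/20 = 61/20 ≈ 3.0500)
p(U) = -2*U (p(U) = U - 3*U = -2*U)
b(G) = -61/(10*G) (b(G) = (-2*61/20)/G = -61/(10*G))
D = √2295974 (D = √(6*702 + 2291762) = √(4212 + 2291762) = √2295974 ≈ 1515.2)
√(b(-2152) + D) = √(-61/10/(-2152) + √2295974) = √(-61/10*(-1/2152) + √2295974) = √(61/21520 + √2295974)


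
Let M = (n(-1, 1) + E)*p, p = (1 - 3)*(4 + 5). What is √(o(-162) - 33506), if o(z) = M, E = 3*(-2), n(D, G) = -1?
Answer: 2*I*√8345 ≈ 182.7*I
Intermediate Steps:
E = -6
p = -18 (p = -2*9 = -18)
M = 126 (M = (-1 - 6)*(-18) = -7*(-18) = 126)
o(z) = 126
√(o(-162) - 33506) = √(126 - 33506) = √(-33380) = 2*I*√8345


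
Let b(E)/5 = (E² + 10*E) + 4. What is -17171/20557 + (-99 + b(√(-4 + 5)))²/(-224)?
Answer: -490223/143899 ≈ -3.4067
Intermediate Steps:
b(E) = 20 + 5*E² + 50*E (b(E) = 5*((E² + 10*E) + 4) = 5*(4 + E² + 10*E) = 20 + 5*E² + 50*E)
-17171/20557 + (-99 + b(√(-4 + 5)))²/(-224) = -17171/20557 + (-99 + (20 + 5*(√(-4 + 5))² + 50*√(-4 + 5)))²/(-224) = -17171*1/20557 + (-99 + (20 + 5*(√1)² + 50*√1))²*(-1/224) = -17171/20557 + (-99 + (20 + 5*1² + 50*1))²*(-1/224) = -17171/20557 + (-99 + (20 + 5*1 + 50))²*(-1/224) = -17171/20557 + (-99 + (20 + 5 + 50))²*(-1/224) = -17171/20557 + (-99 + 75)²*(-1/224) = -17171/20557 + (-24)²*(-1/224) = -17171/20557 + 576*(-1/224) = -17171/20557 - 18/7 = -490223/143899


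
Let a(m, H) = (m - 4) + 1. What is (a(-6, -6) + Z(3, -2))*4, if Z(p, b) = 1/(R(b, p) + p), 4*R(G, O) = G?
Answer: -172/5 ≈ -34.400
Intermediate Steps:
a(m, H) = -3 + m (a(m, H) = (-4 + m) + 1 = -3 + m)
R(G, O) = G/4
Z(p, b) = 1/(p + b/4) (Z(p, b) = 1/(b/4 + p) = 1/(p + b/4))
(a(-6, -6) + Z(3, -2))*4 = ((-3 - 6) + 4/(-2 + 4*3))*4 = (-9 + 4/(-2 + 12))*4 = (-9 + 4/10)*4 = (-9 + 4*(⅒))*4 = (-9 + ⅖)*4 = -43/5*4 = -172/5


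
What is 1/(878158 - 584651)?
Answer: 1/293507 ≈ 3.4071e-6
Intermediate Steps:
1/(878158 - 584651) = 1/293507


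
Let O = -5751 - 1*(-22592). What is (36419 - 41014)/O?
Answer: -4595/16841 ≈ -0.27285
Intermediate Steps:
O = 16841 (O = -5751 + 22592 = 16841)
(36419 - 41014)/O = (36419 - 41014)/16841 = -4595*1/16841 = -4595/16841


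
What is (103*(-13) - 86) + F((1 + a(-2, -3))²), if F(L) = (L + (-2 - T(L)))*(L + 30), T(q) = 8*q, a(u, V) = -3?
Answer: -2445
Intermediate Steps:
F(L) = (-2 - 7*L)*(30 + L) (F(L) = (L + (-2 - 8*L))*(L + 30) = (L + (-2 - 8*L))*(30 + L) = (-2 - 7*L)*(30 + L))
(103*(-13) - 86) + F((1 + a(-2, -3))²) = (103*(-13) - 86) + (-60 - 212*(1 - 3)² - 7*(1 - 3)⁴) = (-1339 - 86) + (-60 - 212*(-2)² - 7*((-2)²)²) = -1425 + (-60 - 212*4 - 7*4²) = -1425 + (-60 - 848 - 7*16) = -1425 + (-60 - 848 - 112) = -1425 - 1020 = -2445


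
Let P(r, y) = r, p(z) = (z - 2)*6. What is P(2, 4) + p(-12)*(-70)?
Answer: 5882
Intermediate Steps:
p(z) = -12 + 6*z (p(z) = (-2 + z)*6 = -12 + 6*z)
P(2, 4) + p(-12)*(-70) = 2 + (-12 + 6*(-12))*(-70) = 2 + (-12 - 72)*(-70) = 2 - 84*(-70) = 2 + 5880 = 5882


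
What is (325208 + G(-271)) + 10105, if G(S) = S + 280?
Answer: 335322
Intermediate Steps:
G(S) = 280 + S
(325208 + G(-271)) + 10105 = (325208 + (280 - 271)) + 10105 = (325208 + 9) + 10105 = 325217 + 10105 = 335322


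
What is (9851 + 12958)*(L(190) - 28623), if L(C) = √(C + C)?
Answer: -652862007 + 45618*√95 ≈ -6.5242e+8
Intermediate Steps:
L(C) = √2*√C (L(C) = √(2*C) = √2*√C)
(9851 + 12958)*(L(190) - 28623) = (9851 + 12958)*(√2*√190 - 28623) = 22809*(2*√95 - 28623) = 22809*(-28623 + 2*√95) = -652862007 + 45618*√95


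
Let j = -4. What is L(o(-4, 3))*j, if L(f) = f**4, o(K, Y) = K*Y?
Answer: -82944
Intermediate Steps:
L(o(-4, 3))*j = (-4*3)**4*(-4) = (-12)**4*(-4) = 20736*(-4) = -82944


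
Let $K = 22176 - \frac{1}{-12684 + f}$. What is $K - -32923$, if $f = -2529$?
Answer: $\frac{838221088}{15213} \approx 55099.0$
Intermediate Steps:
$K = \frac{337363489}{15213}$ ($K = 22176 - \frac{1}{-12684 - 2529} = 22176 - \frac{1}{-15213} = 22176 - - \frac{1}{15213} = 22176 + \frac{1}{15213} = \frac{337363489}{15213} \approx 22176.0$)
$K - -32923 = \frac{337363489}{15213} - -32923 = \frac{337363489}{15213} + 32923 = \frac{838221088}{15213}$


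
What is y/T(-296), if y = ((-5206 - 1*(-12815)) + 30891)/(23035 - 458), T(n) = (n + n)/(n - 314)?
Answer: 2935625/1670698 ≈ 1.7571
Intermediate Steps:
T(n) = 2*n/(-314 + n) (T(n) = (2*n)/(-314 + n) = 2*n/(-314 + n))
y = 38500/22577 (y = ((-5206 + 12815) + 30891)/22577 = (7609 + 30891)*(1/22577) = 38500*(1/22577) = 38500/22577 ≈ 1.7053)
y/T(-296) = 38500/(22577*((2*(-296)/(-314 - 296)))) = 38500/(22577*((2*(-296)/(-610)))) = 38500/(22577*((2*(-296)*(-1/610)))) = 38500/(22577*(296/305)) = (38500/22577)*(305/296) = 2935625/1670698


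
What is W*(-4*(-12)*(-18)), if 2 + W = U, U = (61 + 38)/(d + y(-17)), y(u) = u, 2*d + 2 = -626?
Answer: 657504/331 ≈ 1986.4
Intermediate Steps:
d = -314 (d = -1 + (½)*(-626) = -1 - 313 = -314)
U = -99/331 (U = (61 + 38)/(-314 - 17) = 99/(-331) = 99*(-1/331) = -99/331 ≈ -0.29909)
W = -761/331 (W = -2 - 99/331 = -761/331 ≈ -2.2991)
W*(-4*(-12)*(-18)) = -761*(-4*(-12))*(-18)/331 = -36528*(-18)/331 = -761/331*(-864) = 657504/331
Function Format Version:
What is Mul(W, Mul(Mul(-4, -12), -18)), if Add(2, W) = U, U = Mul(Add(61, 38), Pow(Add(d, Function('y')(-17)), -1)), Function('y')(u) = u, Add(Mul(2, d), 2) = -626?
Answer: Rational(657504, 331) ≈ 1986.4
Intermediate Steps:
d = -314 (d = Add(-1, Mul(Rational(1, 2), -626)) = Add(-1, -313) = -314)
U = Rational(-99, 331) (U = Mul(Add(61, 38), Pow(Add(-314, -17), -1)) = Mul(99, Pow(-331, -1)) = Mul(99, Rational(-1, 331)) = Rational(-99, 331) ≈ -0.29909)
W = Rational(-761, 331) (W = Add(-2, Rational(-99, 331)) = Rational(-761, 331) ≈ -2.2991)
Mul(W, Mul(Mul(-4, -12), -18)) = Mul(Rational(-761, 331), Mul(Mul(-4, -12), -18)) = Mul(Rational(-761, 331), Mul(48, -18)) = Mul(Rational(-761, 331), -864) = Rational(657504, 331)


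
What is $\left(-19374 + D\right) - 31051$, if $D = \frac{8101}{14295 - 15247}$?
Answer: $- \frac{48012701}{952} \approx -50434.0$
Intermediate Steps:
$D = - \frac{8101}{952}$ ($D = \frac{8101}{14295 - 15247} = \frac{8101}{-952} = 8101 \left(- \frac{1}{952}\right) = - \frac{8101}{952} \approx -8.5095$)
$\left(-19374 + D\right) - 31051 = \left(-19374 - \frac{8101}{952}\right) - 31051 = - \frac{18452149}{952} - 31051 = - \frac{48012701}{952}$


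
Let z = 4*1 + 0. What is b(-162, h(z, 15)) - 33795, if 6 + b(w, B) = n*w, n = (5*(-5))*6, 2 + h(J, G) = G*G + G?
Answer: -9501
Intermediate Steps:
z = 4 (z = 4 + 0 = 4)
h(J, G) = -2 + G + G**2 (h(J, G) = -2 + (G*G + G) = -2 + (G**2 + G) = -2 + (G + G**2) = -2 + G + G**2)
n = -150 (n = -25*6 = -150)
b(w, B) = -6 - 150*w
b(-162, h(z, 15)) - 33795 = (-6 - 150*(-162)) - 33795 = (-6 + 24300) - 33795 = 24294 - 33795 = -9501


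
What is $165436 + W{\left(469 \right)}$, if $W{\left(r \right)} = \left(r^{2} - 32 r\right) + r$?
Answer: $370858$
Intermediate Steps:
$W{\left(r \right)} = r^{2} - 31 r$
$165436 + W{\left(469 \right)} = 165436 + 469 \left(-31 + 469\right) = 165436 + 469 \cdot 438 = 165436 + 205422 = 370858$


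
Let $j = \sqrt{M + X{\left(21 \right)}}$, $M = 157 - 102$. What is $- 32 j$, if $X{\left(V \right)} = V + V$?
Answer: $- 32 \sqrt{97} \approx -315.16$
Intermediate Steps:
$M = 55$ ($M = 157 - 102 = 55$)
$X{\left(V \right)} = 2 V$
$j = \sqrt{97}$ ($j = \sqrt{55 + 2 \cdot 21} = \sqrt{55 + 42} = \sqrt{97} \approx 9.8489$)
$- 32 j = - 32 \sqrt{97}$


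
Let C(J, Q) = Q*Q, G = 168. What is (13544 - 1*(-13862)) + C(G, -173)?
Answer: 57335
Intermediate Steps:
C(J, Q) = Q²
(13544 - 1*(-13862)) + C(G, -173) = (13544 - 1*(-13862)) + (-173)² = (13544 + 13862) + 29929 = 27406 + 29929 = 57335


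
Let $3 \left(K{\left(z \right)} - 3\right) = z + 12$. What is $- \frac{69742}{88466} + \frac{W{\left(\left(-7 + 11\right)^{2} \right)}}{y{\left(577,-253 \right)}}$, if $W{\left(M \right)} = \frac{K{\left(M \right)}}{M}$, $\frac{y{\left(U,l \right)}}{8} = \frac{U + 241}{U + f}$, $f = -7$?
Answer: $- \frac{1670087597}{2315686016} \approx -0.72121$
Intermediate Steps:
$K{\left(z \right)} = 7 + \frac{z}{3}$ ($K{\left(z \right)} = 3 + \frac{z + 12}{3} = 3 + \frac{12 + z}{3} = 3 + \left(4 + \frac{z}{3}\right) = 7 + \frac{z}{3}$)
$y{\left(U,l \right)} = \frac{8 \left(241 + U\right)}{-7 + U}$ ($y{\left(U,l \right)} = 8 \frac{U + 241}{U - 7} = 8 \frac{241 + U}{-7 + U} = \frac{8 \left(241 + U\right)}{-7 + U}$)
$W{\left(M \right)} = \frac{7 + \frac{M}{3}}{M}$
$- \frac{69742}{88466} + \frac{W{\left(\left(-7 + 11\right)^{2} \right)}}{y{\left(577,-253 \right)}} = - \frac{69742}{88466} + \frac{\frac{1}{3} \frac{1}{\left(-7 + 11\right)^{2}} \left(21 + \left(-7 + 11\right)^{2}\right)}{8 \frac{1}{-7 + 577} \left(241 + 577\right)} = \left(-69742\right) \frac{1}{88466} + \frac{\frac{1}{3} \frac{1}{4^{2}} \left(21 + 4^{2}\right)}{8 \cdot \frac{1}{570} \cdot 818} = - \frac{34871}{44233} + \frac{\frac{1}{3} \cdot \frac{1}{16} \left(21 + 16\right)}{8 \cdot \frac{1}{570} \cdot 818} = - \frac{34871}{44233} + \frac{\frac{1}{3} \cdot \frac{1}{16} \cdot 37}{\frac{3272}{285}} = - \frac{34871}{44233} + \frac{37}{48} \cdot \frac{285}{3272} = - \frac{34871}{44233} + \frac{3515}{52352} = - \frac{1670087597}{2315686016}$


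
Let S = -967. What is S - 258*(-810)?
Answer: 208013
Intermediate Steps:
S - 258*(-810) = -967 - 258*(-810) = -967 + 208980 = 208013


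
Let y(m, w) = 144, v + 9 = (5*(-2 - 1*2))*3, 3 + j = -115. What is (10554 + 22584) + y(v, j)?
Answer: 33282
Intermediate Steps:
j = -118 (j = -3 - 115 = -118)
v = -69 (v = -9 + (5*(-2 - 1*2))*3 = -9 + (5*(-2 - 2))*3 = -9 + (5*(-4))*3 = -9 - 20*3 = -9 - 60 = -69)
(10554 + 22584) + y(v, j) = (10554 + 22584) + 144 = 33138 + 144 = 33282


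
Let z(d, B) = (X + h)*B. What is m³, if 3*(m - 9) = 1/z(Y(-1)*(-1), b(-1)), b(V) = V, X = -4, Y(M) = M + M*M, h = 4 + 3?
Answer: 512000/729 ≈ 702.33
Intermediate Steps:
h = 7
Y(M) = M + M²
z(d, B) = 3*B (z(d, B) = (-4 + 7)*B = 3*B)
m = 80/9 (m = 9 + 1/(3*((3*(-1)))) = 9 + (⅓)/(-3) = 9 + (⅓)*(-⅓) = 9 - ⅑ = 80/9 ≈ 8.8889)
m³ = (80/9)³ = 512000/729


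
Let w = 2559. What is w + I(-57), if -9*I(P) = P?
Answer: 7696/3 ≈ 2565.3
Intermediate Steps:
I(P) = -P/9
w + I(-57) = 2559 - ⅑*(-57) = 2559 + 19/3 = 7696/3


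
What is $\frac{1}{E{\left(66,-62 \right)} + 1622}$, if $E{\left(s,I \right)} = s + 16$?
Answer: $\frac{1}{1704} \approx 0.00058685$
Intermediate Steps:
$E{\left(s,I \right)} = 16 + s$
$\frac{1}{E{\left(66,-62 \right)} + 1622} = \frac{1}{\left(16 + 66\right) + 1622} = \frac{1}{82 + 1622} = \frac{1}{1704}$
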